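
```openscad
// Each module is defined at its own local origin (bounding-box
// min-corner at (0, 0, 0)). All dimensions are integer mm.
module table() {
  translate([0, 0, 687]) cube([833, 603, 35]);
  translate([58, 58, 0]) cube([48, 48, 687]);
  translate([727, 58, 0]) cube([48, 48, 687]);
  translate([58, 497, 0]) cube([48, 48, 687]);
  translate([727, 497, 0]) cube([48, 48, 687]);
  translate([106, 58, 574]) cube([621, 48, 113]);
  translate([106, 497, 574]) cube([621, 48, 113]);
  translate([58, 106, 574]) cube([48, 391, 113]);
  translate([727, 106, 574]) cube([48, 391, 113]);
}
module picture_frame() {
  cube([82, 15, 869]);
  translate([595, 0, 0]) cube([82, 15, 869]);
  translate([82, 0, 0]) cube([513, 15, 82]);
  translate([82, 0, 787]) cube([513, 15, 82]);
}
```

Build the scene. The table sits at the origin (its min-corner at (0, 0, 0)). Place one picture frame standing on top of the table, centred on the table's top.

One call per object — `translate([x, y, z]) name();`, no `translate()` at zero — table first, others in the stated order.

table();
translate([78, 294, 722]) picture_frame();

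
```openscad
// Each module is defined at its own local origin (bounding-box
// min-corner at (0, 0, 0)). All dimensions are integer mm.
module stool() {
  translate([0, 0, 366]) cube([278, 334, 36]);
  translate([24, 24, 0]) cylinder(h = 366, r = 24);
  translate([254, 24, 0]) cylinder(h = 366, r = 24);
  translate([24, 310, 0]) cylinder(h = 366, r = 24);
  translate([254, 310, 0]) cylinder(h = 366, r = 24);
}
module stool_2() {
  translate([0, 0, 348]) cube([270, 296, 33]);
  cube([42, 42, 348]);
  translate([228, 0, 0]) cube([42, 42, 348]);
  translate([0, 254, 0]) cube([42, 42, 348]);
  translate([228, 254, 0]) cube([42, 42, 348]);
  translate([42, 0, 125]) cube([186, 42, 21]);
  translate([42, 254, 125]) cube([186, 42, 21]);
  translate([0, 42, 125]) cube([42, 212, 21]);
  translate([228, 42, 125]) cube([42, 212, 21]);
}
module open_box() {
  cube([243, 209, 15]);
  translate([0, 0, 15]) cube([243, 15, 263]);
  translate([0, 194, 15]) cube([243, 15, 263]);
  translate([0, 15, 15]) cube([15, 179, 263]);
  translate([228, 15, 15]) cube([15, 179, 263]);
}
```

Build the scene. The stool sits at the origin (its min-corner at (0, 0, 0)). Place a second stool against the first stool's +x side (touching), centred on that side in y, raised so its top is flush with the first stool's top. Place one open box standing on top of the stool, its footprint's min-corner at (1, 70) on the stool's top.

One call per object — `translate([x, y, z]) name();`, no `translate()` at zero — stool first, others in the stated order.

stool();
translate([278, 19, 21]) stool_2();
translate([1, 70, 402]) open_box();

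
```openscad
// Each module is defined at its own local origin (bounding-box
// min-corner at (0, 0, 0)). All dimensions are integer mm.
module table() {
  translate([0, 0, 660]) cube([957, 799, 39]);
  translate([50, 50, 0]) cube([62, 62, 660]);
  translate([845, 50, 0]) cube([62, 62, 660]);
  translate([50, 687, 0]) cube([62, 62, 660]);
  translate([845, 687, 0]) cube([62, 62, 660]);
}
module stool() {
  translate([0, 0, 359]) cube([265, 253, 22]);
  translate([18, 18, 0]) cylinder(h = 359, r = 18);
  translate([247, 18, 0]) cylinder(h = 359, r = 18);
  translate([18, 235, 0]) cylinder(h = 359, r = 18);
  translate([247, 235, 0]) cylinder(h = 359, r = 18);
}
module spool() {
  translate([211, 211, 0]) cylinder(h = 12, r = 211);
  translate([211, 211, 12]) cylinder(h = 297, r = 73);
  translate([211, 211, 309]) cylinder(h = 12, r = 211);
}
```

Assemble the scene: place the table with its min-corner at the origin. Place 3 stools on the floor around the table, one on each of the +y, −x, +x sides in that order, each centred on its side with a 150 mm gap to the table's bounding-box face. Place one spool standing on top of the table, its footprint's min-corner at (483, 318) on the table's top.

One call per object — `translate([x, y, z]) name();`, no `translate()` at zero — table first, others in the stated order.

table();
translate([346, 949, 0]) stool();
translate([-415, 273, 0]) stool();
translate([1107, 273, 0]) stool();
translate([483, 318, 699]) spool();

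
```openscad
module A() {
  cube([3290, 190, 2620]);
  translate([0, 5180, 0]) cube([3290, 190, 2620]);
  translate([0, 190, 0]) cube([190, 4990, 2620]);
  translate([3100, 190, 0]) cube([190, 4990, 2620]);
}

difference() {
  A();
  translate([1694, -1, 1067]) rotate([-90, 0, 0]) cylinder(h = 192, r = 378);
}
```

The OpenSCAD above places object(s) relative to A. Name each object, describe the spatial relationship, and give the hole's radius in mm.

The subtracted cylinder has r = 378 mm.

A is a house frame. The house frame has a circular hole through its front wall. The hole's radius is 378 mm.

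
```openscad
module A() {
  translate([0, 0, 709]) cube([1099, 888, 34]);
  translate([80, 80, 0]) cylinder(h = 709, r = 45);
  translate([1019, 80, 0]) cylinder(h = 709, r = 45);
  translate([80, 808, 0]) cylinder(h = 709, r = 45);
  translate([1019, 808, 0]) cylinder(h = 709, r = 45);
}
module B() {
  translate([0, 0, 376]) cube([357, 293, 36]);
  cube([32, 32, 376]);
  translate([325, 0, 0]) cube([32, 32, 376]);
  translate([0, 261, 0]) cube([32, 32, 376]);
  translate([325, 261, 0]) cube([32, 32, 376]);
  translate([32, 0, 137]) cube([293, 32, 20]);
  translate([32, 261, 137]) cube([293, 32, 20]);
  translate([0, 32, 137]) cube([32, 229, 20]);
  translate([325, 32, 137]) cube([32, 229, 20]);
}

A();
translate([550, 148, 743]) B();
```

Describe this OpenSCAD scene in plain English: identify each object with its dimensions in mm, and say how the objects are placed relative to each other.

A is a table: top 1099 mm (x) × 888 mm (y), 34 mm thick, upper face at z = 743 mm, on four round legs of 90 mm diameter, each leg's bounding box inset 35 mm from the nearest pair of top edges, running from z = 0 to the bottom of the top.

B is a four-legged stool. The seat is 357×293 mm, 36 mm thick, top at z = 412 mm. It stands on four square legs, each 32×32 mm in cross-section, from z = 0 to the seat underside, each flush with a corner of the seat. Four stretchers, 32 mm wide and 20 mm tall, connect adjacent legs with their undersides at z = 137 mm, each running between the inner faces of the legs it joins and aligned with the legs' outer faces on the other axis.

The stool is on top of the table.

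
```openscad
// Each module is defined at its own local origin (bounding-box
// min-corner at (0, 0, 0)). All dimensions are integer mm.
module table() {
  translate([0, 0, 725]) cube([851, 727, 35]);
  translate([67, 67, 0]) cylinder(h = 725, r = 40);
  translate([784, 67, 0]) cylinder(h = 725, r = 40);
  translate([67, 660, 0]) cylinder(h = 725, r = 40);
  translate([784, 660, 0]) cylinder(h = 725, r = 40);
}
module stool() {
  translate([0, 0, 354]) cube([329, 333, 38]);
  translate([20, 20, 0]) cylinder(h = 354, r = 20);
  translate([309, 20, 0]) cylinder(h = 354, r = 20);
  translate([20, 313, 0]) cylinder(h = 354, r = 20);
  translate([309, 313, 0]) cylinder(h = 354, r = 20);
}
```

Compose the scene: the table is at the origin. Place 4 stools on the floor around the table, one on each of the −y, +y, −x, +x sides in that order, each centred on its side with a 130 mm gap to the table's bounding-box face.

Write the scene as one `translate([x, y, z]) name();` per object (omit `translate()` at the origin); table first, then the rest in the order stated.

table();
translate([261, -463, 0]) stool();
translate([261, 857, 0]) stool();
translate([-459, 197, 0]) stool();
translate([981, 197, 0]) stool();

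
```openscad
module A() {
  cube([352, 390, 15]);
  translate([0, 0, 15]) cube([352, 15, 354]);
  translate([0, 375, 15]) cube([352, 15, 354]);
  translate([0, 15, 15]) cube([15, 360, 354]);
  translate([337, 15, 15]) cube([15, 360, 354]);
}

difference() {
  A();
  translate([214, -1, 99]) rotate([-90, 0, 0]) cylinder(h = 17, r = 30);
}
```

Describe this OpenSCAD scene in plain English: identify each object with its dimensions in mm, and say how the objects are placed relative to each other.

A is an open-topped rectangular box: outside dimensions 352×390×369 mm, with a uniform wall and base thickness of 15 mm. The base is a full 352×390 slab on the floor; four walls sit on top of the base. The front and back walls (the −y and +y sides) span the full width; the two side walls fit between them.

The open box has a circular hole of radius 30 mm through its front wall, centred at (x = 214, z = 99).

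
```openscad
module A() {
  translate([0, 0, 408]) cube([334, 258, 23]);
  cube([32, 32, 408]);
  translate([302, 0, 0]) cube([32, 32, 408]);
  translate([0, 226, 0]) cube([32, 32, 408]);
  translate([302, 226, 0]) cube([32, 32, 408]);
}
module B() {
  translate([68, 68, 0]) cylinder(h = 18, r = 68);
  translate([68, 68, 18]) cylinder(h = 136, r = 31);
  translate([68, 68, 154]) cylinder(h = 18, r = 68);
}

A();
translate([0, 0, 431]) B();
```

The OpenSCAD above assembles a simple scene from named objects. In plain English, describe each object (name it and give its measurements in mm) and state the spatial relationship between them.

A is a four-legged stool. The seat is 334×258 mm, 23 mm thick, top at z = 431 mm. It stands on four square legs, each 32×32 mm in cross-section, from z = 0 to the seat underside, each flush with a corner of the seat.

B is a spool: two coaxial disc flanges of radius 68 mm and thickness 18 mm, joined by a core cylinder of radius 31 mm and height 136 mm. The lower flange rests on z = 0 and the three cylinders share a vertical axis.

The spool is on top of the stool.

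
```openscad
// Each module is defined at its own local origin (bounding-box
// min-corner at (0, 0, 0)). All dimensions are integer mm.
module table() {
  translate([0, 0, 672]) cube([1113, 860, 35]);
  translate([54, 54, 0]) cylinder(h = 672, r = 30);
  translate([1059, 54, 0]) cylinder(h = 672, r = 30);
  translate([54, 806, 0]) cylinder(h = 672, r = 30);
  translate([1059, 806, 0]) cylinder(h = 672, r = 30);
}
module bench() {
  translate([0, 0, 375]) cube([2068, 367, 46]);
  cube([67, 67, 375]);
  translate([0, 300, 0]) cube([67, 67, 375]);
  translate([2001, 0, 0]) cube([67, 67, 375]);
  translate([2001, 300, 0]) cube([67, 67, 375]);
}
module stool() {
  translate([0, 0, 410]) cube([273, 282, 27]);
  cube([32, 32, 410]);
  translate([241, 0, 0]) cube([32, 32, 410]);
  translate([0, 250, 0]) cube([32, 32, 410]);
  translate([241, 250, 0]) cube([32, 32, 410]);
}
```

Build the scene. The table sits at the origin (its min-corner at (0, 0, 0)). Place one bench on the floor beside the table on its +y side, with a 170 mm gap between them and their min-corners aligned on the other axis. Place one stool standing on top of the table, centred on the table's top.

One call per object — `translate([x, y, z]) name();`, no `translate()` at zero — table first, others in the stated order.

table();
translate([0, 1030, 0]) bench();
translate([420, 289, 707]) stool();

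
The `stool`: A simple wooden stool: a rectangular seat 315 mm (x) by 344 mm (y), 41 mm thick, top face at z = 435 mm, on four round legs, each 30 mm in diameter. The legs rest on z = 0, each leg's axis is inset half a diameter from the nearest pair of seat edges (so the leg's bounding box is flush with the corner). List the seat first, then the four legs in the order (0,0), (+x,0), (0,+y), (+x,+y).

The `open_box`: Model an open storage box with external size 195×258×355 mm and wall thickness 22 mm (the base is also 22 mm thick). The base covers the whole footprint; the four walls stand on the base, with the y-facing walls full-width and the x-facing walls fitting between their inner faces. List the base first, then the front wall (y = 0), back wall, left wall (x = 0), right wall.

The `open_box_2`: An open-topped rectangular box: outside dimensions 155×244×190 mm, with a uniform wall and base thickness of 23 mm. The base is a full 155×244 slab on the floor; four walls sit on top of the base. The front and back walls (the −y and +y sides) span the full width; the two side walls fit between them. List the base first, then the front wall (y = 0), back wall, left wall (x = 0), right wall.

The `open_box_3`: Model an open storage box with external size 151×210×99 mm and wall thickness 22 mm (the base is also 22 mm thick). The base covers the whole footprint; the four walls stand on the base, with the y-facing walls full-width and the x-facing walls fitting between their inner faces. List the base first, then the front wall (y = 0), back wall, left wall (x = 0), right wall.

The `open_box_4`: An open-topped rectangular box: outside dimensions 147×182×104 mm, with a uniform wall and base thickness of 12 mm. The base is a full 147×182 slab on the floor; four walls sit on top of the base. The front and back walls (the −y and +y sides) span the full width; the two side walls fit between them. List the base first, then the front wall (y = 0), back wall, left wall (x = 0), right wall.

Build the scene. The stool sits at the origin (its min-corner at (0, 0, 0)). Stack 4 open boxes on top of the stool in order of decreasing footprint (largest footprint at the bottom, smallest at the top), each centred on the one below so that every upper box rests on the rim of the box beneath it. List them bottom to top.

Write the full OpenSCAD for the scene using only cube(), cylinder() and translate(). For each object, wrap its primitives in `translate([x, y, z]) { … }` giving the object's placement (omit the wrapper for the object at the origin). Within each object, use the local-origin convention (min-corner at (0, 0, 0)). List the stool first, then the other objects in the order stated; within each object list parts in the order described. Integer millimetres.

translate([0, 0, 394]) cube([315, 344, 41]);
translate([15, 15, 0]) cylinder(h = 394, r = 15);
translate([300, 15, 0]) cylinder(h = 394, r = 15);
translate([15, 329, 0]) cylinder(h = 394, r = 15);
translate([300, 329, 0]) cylinder(h = 394, r = 15);
translate([60, 43, 435]) {
  cube([195, 258, 22]);
  translate([0, 0, 22]) cube([195, 22, 333]);
  translate([0, 236, 22]) cube([195, 22, 333]);
  translate([0, 22, 22]) cube([22, 214, 333]);
  translate([173, 22, 22]) cube([22, 214, 333]);
}
translate([80, 50, 790]) {
  cube([155, 244, 23]);
  translate([0, 0, 23]) cube([155, 23, 167]);
  translate([0, 221, 23]) cube([155, 23, 167]);
  translate([0, 23, 23]) cube([23, 198, 167]);
  translate([132, 23, 23]) cube([23, 198, 167]);
}
translate([82, 67, 980]) {
  cube([151, 210, 22]);
  translate([0, 0, 22]) cube([151, 22, 77]);
  translate([0, 188, 22]) cube([151, 22, 77]);
  translate([0, 22, 22]) cube([22, 166, 77]);
  translate([129, 22, 22]) cube([22, 166, 77]);
}
translate([84, 81, 1079]) {
  cube([147, 182, 12]);
  translate([0, 0, 12]) cube([147, 12, 92]);
  translate([0, 170, 12]) cube([147, 12, 92]);
  translate([0, 12, 12]) cube([12, 158, 92]);
  translate([135, 12, 12]) cube([12, 158, 92]);
}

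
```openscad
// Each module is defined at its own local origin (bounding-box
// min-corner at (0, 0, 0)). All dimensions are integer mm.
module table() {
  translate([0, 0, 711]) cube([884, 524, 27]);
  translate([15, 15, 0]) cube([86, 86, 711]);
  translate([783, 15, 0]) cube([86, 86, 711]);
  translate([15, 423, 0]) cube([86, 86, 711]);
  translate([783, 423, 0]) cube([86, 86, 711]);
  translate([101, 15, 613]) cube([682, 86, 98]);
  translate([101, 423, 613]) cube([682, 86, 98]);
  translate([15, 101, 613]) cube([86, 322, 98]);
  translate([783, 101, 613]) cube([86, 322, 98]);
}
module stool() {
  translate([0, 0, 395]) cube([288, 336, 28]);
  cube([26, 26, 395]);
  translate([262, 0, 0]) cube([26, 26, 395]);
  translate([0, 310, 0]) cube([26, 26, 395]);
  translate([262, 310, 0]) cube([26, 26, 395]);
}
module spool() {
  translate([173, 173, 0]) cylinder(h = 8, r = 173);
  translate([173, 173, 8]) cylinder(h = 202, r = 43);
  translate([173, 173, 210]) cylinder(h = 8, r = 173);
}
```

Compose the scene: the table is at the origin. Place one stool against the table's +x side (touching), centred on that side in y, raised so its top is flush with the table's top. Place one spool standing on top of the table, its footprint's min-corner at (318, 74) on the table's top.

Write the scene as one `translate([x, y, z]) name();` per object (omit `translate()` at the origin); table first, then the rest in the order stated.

table();
translate([884, 94, 315]) stool();
translate([318, 74, 738]) spool();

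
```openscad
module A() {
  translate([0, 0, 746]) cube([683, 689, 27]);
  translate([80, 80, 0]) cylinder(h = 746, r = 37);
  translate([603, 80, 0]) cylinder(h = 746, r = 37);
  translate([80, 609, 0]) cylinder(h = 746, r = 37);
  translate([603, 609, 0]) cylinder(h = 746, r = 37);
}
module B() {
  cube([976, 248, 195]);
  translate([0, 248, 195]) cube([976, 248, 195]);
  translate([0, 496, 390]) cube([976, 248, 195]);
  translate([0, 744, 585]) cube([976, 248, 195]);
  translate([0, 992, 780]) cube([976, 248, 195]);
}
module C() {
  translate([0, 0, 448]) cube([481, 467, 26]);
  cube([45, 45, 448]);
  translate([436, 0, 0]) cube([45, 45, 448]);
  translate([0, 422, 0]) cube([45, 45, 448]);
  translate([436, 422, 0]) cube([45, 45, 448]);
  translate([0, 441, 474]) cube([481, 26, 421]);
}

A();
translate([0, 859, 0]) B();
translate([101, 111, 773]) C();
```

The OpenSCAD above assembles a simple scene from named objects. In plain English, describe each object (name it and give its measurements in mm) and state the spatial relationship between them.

A is a table: top 683 mm (x) × 689 mm (y), 27 mm thick, upper face at z = 773 mm, on four round legs of 74 mm diameter, each leg's bounding box inset 43 mm from the nearest pair of top edges, running from z = 0 to the bottom of the top.

B is a run of 5 identical solid stair steps. Each tread is 976×248 mm and each step block is 195 mm high. Step 1 rests on the floor; step k is offset from step 1 by (k−1)×248 mm in y and (k−1)×195 mm in z.

C is a chair: 481×467 mm seat, 26 mm thick, top at z = 474 mm, on four 45 mm square corner legs flush with the seat edges. A 26 mm thick backrest slab spans the full seat width, extending 421 mm above the seat top, its back face flush with the seat's +y edge.

The staircase is on the floor beside the table on its +y side. The chair is on top of the table, centred.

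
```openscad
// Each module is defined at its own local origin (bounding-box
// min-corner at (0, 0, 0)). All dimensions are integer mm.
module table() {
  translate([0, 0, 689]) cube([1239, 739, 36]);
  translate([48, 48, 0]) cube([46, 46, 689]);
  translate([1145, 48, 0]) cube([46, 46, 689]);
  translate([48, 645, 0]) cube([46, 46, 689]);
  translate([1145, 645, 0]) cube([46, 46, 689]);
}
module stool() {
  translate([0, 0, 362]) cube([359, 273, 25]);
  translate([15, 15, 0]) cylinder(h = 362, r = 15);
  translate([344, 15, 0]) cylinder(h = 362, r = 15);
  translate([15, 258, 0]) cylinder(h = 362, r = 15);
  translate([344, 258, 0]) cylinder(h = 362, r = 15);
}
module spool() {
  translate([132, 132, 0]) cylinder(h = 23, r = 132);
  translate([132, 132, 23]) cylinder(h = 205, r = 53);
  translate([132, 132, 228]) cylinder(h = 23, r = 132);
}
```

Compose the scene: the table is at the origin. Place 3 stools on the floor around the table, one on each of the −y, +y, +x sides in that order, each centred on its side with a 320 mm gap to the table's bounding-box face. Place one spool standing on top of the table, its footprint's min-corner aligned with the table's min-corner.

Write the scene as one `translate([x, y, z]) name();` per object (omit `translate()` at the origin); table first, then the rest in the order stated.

table();
translate([440, -593, 0]) stool();
translate([440, 1059, 0]) stool();
translate([1559, 233, 0]) stool();
translate([0, 0, 725]) spool();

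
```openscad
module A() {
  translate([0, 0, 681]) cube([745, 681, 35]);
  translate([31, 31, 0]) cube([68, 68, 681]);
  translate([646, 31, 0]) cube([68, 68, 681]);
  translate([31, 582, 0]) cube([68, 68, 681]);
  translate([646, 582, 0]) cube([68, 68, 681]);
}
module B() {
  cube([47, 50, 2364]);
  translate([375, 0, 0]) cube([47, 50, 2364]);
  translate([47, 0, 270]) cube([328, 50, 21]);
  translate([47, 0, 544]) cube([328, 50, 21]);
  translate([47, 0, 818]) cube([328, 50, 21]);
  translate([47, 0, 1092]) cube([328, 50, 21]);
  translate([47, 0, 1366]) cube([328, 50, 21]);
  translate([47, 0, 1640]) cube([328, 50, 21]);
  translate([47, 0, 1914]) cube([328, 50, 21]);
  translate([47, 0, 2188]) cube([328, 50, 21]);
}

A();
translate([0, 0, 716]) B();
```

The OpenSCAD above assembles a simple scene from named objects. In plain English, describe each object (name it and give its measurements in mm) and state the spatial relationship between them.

A is a table with a 745×681 mm rectangular top, 35 mm thick, top surface at z = 716 mm, supported by four 68×68 mm square legs, each inset 31 mm from the nearest pair of top edges, running from the floor.

B is a wooden ladder with two side rails of 47×50 mm section and 2364 mm height, set 422 mm apart overall. Between them run 8 rectangular rungs (50 mm deep, 21 mm thick), front faces flush with the rails' −y face. The bottom of the first rung is 270 mm above the floor and each subsequent rung is 274 mm higher than the one below.

The ladder is on top of the table.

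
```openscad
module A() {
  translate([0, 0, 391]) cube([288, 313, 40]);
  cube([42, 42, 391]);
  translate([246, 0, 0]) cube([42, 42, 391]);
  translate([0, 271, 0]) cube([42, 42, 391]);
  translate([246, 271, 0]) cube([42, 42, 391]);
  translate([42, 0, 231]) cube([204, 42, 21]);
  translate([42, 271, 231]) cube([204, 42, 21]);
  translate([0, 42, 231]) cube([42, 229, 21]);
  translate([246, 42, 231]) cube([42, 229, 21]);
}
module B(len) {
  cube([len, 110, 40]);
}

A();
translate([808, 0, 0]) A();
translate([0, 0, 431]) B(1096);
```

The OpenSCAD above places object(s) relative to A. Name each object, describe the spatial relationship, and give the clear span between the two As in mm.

A is a stool. B is a beam. A beam spans the tops of two stools. The clear span between the two stools is 520 mm.

Second stool starts at x = 808; first ends at x = 288; clear span = 808 − 288 = 520 mm.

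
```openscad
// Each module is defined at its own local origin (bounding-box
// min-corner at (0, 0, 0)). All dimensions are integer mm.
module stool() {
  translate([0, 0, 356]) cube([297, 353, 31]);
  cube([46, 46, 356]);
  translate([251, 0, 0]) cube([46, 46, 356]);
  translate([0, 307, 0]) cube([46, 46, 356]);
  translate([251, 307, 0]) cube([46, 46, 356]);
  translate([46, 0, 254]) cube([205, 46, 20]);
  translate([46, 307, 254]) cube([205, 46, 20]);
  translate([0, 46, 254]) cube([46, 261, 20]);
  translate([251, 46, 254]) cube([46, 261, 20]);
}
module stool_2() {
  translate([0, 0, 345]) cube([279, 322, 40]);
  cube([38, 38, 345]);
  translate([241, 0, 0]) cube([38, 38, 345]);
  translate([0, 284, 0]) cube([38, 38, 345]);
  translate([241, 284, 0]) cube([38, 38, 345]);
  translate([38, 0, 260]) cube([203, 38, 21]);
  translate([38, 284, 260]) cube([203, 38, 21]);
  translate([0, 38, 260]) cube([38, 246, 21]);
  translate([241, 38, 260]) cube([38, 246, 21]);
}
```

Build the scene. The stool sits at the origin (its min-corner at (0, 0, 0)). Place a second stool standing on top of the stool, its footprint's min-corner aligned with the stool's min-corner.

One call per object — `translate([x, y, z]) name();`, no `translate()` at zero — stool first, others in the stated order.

stool();
translate([0, 0, 387]) stool_2();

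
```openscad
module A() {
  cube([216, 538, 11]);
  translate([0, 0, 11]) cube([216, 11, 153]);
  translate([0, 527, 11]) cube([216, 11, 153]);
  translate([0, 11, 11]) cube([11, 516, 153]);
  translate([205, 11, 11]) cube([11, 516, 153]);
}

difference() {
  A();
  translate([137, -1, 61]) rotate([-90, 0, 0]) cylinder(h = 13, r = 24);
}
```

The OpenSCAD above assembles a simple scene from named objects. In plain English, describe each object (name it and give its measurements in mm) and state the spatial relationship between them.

A is an open storage box with external size 216×538×164 mm and wall thickness 11 mm (the base is also 11 mm thick). The base covers the whole footprint; the four walls stand on the base, with the y-facing walls full-width and the x-facing walls fitting between their inner faces.

The open box has a circular hole of radius 24 mm through its front wall, centred at (x = 137, z = 61).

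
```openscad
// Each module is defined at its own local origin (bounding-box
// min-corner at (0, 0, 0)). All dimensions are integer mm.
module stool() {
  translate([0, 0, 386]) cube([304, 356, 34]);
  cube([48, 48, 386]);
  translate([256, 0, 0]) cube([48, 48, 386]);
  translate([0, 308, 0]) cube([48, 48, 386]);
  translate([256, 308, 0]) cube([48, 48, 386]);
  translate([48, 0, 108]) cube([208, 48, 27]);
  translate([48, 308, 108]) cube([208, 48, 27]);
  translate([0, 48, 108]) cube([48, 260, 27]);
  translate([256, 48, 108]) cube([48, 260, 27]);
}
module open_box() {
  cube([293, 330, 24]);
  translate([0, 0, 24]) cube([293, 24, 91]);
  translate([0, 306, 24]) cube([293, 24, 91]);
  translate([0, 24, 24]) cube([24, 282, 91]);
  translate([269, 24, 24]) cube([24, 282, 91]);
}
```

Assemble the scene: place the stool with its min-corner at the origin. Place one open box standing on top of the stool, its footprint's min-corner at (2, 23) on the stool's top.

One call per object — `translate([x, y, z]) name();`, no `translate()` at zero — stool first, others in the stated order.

stool();
translate([2, 23, 420]) open_box();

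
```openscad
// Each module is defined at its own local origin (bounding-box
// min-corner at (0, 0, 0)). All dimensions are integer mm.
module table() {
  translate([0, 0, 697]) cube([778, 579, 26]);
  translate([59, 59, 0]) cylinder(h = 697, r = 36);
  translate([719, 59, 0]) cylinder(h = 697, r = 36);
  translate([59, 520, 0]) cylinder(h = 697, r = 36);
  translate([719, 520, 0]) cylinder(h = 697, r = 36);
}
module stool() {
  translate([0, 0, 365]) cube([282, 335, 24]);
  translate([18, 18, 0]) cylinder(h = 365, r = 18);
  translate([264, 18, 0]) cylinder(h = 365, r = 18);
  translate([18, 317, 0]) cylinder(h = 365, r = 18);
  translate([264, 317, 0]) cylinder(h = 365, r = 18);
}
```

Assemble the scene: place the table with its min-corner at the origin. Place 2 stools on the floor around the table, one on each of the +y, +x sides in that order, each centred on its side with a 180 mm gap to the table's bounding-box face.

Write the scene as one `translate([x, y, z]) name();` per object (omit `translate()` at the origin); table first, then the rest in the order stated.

table();
translate([248, 759, 0]) stool();
translate([958, 122, 0]) stool();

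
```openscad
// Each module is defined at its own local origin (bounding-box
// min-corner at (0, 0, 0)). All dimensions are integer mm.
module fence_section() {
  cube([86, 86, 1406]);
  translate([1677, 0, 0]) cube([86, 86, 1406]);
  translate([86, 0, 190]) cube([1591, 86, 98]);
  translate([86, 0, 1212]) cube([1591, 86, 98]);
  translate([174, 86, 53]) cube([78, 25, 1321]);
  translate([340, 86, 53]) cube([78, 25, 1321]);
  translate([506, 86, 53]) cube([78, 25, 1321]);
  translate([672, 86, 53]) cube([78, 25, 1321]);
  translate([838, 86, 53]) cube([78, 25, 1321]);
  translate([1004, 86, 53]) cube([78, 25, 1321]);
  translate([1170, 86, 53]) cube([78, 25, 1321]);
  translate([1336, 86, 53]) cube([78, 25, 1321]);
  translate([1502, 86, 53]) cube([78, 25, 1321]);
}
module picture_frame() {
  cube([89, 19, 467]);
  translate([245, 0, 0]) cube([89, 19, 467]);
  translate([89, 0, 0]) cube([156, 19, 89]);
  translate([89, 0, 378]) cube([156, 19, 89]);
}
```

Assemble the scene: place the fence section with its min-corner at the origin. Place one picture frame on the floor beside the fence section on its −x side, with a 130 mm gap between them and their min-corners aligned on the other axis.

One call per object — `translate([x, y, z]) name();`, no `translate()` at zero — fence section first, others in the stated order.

fence_section();
translate([-464, 0, 0]) picture_frame();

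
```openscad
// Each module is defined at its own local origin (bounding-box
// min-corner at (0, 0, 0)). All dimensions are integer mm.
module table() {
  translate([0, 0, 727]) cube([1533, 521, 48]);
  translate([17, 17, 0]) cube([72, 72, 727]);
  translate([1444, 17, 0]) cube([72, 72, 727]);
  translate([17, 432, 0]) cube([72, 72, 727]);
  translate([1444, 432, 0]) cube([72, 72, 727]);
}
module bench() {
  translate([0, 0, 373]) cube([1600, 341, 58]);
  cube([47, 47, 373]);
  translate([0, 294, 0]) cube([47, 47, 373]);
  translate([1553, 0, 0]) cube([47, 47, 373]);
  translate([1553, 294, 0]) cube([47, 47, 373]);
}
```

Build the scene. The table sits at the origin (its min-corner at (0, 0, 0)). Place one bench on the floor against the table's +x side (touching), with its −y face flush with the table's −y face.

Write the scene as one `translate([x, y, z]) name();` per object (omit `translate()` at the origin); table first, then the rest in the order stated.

table();
translate([1533, 0, 0]) bench();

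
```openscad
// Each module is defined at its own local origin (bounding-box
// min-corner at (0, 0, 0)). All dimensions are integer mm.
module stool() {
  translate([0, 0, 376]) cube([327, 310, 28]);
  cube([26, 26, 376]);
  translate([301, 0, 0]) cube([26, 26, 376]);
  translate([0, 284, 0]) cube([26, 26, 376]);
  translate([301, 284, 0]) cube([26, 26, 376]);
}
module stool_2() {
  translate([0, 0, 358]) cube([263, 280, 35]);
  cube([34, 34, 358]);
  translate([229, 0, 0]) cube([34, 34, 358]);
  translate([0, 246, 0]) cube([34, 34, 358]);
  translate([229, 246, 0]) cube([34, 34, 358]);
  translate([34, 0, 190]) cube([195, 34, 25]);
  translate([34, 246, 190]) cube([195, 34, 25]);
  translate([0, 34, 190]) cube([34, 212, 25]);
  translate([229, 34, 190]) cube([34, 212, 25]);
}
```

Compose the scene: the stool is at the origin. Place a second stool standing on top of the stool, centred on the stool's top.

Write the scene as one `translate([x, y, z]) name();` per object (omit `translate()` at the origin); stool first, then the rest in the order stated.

stool();
translate([32, 15, 404]) stool_2();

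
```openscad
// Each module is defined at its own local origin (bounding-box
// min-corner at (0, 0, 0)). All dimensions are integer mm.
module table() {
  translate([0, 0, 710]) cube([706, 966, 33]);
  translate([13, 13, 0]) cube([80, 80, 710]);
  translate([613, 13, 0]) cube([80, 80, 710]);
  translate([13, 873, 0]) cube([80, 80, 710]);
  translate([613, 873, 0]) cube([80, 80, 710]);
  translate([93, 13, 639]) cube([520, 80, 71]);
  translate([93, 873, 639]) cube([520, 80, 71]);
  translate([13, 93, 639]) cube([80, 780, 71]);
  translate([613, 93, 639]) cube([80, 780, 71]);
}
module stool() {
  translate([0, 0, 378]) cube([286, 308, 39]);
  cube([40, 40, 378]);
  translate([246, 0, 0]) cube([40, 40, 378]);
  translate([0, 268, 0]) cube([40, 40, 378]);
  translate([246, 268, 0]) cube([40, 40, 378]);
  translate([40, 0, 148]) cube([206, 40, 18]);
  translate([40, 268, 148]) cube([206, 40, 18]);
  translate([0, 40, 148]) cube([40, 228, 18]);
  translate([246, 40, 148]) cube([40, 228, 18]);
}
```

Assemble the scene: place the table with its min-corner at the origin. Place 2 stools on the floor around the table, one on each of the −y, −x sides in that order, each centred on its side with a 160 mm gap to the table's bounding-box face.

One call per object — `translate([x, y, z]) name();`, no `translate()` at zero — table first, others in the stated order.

table();
translate([210, -468, 0]) stool();
translate([-446, 329, 0]) stool();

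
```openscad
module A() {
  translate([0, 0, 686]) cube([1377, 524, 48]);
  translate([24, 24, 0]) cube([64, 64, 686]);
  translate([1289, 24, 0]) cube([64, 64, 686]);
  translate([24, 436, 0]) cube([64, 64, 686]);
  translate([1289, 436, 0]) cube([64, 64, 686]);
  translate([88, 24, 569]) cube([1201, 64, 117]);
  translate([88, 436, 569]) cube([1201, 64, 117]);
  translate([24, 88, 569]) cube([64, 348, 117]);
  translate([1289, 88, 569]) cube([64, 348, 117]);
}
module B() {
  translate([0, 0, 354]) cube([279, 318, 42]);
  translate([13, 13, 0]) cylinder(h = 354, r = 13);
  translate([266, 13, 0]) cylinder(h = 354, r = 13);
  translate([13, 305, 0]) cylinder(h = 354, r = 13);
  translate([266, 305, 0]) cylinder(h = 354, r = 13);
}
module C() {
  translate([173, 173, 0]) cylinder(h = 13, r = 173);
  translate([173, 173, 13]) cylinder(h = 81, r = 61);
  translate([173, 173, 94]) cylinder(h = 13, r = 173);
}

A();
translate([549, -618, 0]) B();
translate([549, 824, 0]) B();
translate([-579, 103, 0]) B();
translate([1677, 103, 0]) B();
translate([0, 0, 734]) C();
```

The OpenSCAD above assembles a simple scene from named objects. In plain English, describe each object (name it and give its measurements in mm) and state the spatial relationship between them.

A is a table with a 1377×524 mm rectangular top, 48 mm thick, top surface at z = 734 mm, supported by four 64×64 mm square legs, each inset 24 mm from the nearest pair of top edges, running from the floor. Four apron rails, 64 mm thick and 117 mm tall, run between adjacent legs with their top edges flush with the underside of the top and their outer faces flush with the legs' outer faces.

B is a four-legged stool. The seat is 279×318 mm, 42 mm thick, top at z = 396 mm. It stands on four round legs, each 26 mm in diameter, from z = 0 to the seat underside, each leg's axis is inset half a diameter from the nearest pair of seat edges (so the leg's bounding box is flush with the corner).

C is a spool: two coaxial disc flanges of radius 173 mm and thickness 13 mm, joined by a core cylinder of radius 61 mm and height 81 mm. The lower flange rests on z = 0 and the three cylinders share a vertical axis.

Four stools sit around the table at the −y, +y, −x, +x sides. The spool is on top of the table.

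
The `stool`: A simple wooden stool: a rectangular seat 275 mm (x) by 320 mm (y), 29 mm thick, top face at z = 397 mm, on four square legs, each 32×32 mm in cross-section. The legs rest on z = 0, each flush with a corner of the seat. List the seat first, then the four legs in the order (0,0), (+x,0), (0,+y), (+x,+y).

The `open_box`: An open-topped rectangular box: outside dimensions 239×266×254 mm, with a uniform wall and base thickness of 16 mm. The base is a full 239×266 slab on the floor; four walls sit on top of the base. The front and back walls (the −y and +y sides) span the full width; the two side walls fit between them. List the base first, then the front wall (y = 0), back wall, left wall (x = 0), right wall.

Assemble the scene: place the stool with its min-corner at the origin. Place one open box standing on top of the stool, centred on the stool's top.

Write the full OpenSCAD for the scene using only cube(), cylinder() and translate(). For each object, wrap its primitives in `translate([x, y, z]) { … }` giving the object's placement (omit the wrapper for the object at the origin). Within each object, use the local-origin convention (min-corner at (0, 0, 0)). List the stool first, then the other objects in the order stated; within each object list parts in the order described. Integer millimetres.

translate([0, 0, 368]) cube([275, 320, 29]);
cube([32, 32, 368]);
translate([243, 0, 0]) cube([32, 32, 368]);
translate([0, 288, 0]) cube([32, 32, 368]);
translate([243, 288, 0]) cube([32, 32, 368]);
translate([18, 27, 397]) {
  cube([239, 266, 16]);
  translate([0, 0, 16]) cube([239, 16, 238]);
  translate([0, 250, 16]) cube([239, 16, 238]);
  translate([0, 16, 16]) cube([16, 234, 238]);
  translate([223, 16, 16]) cube([16, 234, 238]);
}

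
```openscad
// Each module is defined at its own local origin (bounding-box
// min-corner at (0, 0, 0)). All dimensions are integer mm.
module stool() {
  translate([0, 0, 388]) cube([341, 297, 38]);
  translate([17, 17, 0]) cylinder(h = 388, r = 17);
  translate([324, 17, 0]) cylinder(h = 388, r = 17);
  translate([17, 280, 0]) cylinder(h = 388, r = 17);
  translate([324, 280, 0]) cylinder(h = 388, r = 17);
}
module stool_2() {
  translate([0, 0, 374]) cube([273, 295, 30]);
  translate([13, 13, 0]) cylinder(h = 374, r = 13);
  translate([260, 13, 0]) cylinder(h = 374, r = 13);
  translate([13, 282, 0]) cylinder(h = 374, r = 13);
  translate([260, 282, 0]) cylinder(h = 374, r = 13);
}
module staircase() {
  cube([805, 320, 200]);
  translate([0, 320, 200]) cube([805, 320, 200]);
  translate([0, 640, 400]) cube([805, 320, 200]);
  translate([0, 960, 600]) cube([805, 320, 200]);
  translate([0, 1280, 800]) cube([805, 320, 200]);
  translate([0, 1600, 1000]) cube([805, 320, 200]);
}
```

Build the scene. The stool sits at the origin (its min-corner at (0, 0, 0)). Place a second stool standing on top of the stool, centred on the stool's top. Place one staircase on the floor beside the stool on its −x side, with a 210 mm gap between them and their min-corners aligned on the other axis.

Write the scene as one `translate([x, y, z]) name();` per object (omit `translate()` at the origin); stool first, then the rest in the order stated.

stool();
translate([34, 1, 426]) stool_2();
translate([-1015, 0, 0]) staircase();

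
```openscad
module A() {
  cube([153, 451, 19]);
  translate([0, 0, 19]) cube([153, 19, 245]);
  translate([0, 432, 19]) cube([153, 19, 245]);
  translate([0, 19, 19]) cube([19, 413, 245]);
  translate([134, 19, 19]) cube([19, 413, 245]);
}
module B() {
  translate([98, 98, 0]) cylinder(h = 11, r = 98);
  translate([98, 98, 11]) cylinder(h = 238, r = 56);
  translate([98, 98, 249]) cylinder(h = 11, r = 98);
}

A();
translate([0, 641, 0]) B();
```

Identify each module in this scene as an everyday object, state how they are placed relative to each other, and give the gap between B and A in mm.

The spool's nearest face is 190 mm from the open box's +y face.

A is an open box. B is a spool. The spool is on the floor beside the open box on its +y side. The gap between the spool and the open box is 190 mm.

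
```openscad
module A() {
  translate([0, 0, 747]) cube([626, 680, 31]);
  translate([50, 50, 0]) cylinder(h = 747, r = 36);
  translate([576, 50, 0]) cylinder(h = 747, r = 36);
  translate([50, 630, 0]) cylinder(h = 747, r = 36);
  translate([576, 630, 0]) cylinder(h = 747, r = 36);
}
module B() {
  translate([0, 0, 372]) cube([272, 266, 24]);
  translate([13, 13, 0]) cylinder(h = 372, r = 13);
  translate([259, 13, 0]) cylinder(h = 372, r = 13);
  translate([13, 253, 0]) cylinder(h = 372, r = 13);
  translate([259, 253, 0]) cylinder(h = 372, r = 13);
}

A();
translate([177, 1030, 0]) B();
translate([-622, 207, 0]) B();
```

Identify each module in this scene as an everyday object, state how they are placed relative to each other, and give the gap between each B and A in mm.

A is a table. B is a stool. Two stools sit around the table at the +y, −x sides. The gap between each stool and the table is 350 mm.

Each stool's nearest face is 350 mm from the table's bounding box.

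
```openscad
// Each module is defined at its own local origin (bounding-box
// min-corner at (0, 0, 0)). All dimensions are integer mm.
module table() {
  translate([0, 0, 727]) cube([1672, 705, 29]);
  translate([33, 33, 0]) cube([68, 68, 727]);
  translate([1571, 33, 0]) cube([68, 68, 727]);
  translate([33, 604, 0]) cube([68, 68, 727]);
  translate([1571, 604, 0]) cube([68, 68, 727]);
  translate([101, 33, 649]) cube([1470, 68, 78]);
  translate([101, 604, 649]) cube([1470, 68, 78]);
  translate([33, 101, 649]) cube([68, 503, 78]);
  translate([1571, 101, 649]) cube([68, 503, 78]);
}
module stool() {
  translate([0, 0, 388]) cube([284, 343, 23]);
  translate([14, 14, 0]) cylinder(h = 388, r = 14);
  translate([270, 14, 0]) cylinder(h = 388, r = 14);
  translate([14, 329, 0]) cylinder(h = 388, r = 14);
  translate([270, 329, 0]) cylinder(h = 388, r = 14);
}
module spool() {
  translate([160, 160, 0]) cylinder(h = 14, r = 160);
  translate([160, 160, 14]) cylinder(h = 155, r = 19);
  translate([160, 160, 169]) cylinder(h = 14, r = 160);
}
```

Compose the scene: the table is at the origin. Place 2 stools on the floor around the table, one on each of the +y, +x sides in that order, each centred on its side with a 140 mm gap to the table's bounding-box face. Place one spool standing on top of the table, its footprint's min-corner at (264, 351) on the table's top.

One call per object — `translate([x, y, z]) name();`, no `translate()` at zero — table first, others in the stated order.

table();
translate([694, 845, 0]) stool();
translate([1812, 181, 0]) stool();
translate([264, 351, 756]) spool();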